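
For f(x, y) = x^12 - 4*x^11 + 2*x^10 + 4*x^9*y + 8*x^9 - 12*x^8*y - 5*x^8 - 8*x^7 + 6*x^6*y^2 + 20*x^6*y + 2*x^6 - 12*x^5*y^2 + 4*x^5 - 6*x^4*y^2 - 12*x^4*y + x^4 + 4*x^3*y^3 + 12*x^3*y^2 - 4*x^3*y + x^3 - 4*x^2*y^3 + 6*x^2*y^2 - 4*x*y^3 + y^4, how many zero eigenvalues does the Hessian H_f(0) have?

Hessian at 0 has rank 0.

2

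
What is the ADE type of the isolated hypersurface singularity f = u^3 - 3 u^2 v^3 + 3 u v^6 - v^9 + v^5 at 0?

E_{8}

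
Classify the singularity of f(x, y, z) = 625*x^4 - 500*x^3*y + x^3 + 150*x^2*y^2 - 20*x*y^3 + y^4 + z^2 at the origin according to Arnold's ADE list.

E6

The Hessian of f at 0 has rank 1. Corank 2; j^3 = x^3 is a perfect cube, so E-series; the 4-jet and mu = 6 give E_6.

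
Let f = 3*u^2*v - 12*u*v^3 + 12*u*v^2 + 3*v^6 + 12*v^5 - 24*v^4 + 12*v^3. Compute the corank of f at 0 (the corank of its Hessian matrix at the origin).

2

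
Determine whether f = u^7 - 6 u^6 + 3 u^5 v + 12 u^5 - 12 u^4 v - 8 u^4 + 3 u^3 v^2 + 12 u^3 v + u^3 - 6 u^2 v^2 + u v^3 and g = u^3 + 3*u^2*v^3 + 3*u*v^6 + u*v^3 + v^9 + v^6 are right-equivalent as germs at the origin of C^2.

Yes.

The Hessian of f at 0 has rank 0. Corank 2; j^3 = u^3 is a perfect cube, so E-series; the 4-jet and mu = 7 give E_7. The Hessian of g at 0 has rank 0. Corank 2; j^3 = u^3 is a perfect cube, so E-series; the 4-jet and mu = 7 give E_7. Both have type E_7, hence right-equivalent.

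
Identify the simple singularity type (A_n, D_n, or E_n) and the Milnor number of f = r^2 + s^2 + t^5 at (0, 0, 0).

The Hessian of f at 0 has rank 2. Corank 1: A-series; mu = 4 gives A_4.

Type A_{4}, Milnor number mu = 4.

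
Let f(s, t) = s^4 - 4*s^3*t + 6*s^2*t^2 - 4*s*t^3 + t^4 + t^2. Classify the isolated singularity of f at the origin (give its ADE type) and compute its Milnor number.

Type A3, Milnor number mu = 3.

The Hessian of f at 0 is [[0, 0], [0, 2]] with rank 1, so corank 1. A Groebner basis of the Jacobian ideal J(f) in C{s,t} is {s^3, t}; counting standard monomials gives mu = 3. Corank 1: A-series; mu = 3 gives A_3.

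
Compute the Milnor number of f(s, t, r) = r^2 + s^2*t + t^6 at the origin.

The Hessian of f at 0 is [[0, 0, 0], [0, 0, 0], [0, 0, 2]] with rank 1, so corank 2. A Groebner basis of the Jacobian ideal J(f) in C{s,t,r} is {s^2/6 + t^5, s^3, s*t, r}; counting standard monomials gives mu = 7. Corank 2; j^3 = s^2*t has shape L^2 M (L != M), so D-series; mu = 7 gives D_7.

7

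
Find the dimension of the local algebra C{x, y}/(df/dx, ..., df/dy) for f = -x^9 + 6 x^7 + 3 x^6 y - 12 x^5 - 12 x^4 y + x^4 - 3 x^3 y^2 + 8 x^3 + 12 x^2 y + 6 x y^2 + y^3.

The Hessian of f at 0 is [[0, 0], [0, 0]] with rank 0, so corank 2. A Groebner basis of the Jacobian ideal J(f) in C{x,y} is {y^4, x*y^2 + y^3/3, x^2 + x*y + y^2/4}; counting standard monomials gives mu = 6. Corank 2; j^3 = (2*x + y)^3 is a perfect cube, so E-series; the 4-jet and mu = 6 give E_6.

6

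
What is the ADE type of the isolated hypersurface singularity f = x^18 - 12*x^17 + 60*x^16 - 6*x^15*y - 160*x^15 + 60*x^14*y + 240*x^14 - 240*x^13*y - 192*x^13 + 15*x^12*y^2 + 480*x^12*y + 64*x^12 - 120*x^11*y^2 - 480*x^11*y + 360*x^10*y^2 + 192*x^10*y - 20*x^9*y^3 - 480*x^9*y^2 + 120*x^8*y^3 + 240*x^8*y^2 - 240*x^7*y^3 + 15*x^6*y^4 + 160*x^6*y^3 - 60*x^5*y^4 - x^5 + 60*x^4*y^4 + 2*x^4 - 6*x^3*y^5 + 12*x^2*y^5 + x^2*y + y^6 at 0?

D_7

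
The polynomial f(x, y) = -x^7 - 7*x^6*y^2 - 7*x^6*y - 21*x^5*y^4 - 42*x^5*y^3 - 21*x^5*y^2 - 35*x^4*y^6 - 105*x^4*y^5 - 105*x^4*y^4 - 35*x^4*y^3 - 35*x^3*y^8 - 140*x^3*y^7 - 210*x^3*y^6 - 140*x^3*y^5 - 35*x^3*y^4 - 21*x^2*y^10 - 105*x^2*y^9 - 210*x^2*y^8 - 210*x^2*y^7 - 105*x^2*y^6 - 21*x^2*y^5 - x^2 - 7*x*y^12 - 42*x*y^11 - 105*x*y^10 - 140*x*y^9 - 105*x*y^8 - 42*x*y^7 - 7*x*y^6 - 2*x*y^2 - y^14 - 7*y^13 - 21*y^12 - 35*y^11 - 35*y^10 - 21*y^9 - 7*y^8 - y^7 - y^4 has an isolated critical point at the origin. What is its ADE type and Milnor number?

The Hessian of f at 0 is [[-2, 0], [0, 0]] with rank 1, so corank 1. A Groebner basis of the Jacobian ideal J(f) in C{x,y} is {x^3, x + y^2}; counting standard monomials gives mu = 6. Corank 1: A-series; mu = 6 gives A_6.

Type A_6, Milnor number mu = 6.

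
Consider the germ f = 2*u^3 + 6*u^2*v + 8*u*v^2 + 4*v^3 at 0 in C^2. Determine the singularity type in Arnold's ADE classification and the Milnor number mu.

Type D_4, Milnor number mu = 4.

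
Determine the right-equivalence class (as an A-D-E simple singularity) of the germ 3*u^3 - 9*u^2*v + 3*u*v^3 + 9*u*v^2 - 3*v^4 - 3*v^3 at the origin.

E_7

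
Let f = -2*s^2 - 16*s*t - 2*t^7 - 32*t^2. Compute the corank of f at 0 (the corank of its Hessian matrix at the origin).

1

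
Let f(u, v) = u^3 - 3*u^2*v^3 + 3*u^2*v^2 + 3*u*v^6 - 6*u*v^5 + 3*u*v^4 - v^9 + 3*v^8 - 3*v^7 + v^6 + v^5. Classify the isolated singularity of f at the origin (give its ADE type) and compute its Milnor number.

Type E_{8}, Milnor number mu = 8.

The Hessian of f at 0 is [[0, 0], [0, 0]] with rank 0, so corank 2. A Groebner basis of the Jacobian ideal J(f) in C{u,v} is {-u^2/2 + u*v^3 - u*v^2, v^4, u^3, u^2*v + u^2 + 2*u*v^2}; counting standard monomials gives mu = 8. Corank 2; j^3 = u^3 is a perfect cube, so E-series; the 5-jet and mu = 8 give E_8.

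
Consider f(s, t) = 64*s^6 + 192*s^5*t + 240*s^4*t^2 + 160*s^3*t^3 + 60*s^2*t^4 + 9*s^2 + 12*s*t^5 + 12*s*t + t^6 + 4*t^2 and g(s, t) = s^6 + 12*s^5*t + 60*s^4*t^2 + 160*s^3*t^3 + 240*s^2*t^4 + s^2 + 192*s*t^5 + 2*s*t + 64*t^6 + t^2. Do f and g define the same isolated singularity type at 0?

The Hessian of f at 0 has rank 1. Corank 1: A-series; mu = 5 gives A_5. The Hessian of g at 0 has rank 1. Corank 1: A-series; mu = 5 gives A_5. Both have type A_5, hence right-equivalent.

Yes.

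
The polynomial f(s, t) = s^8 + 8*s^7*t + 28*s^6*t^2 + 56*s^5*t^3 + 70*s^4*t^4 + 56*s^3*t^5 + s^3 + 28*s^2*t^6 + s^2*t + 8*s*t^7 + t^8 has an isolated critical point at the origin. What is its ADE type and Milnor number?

Type D_{9}, Milnor number mu = 9.

The Hessian of f at 0 has rank 0. Corank 2; j^3 = s^2*(s + t) has shape L^2 M (L != M), so D-series; mu = 9 gives D_9.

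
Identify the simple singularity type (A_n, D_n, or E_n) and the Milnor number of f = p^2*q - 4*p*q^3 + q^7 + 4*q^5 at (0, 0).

Type D_{8}, Milnor number mu = 8.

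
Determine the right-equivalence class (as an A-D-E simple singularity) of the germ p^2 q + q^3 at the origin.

D_4

The Hessian of f at 0 has rank 0. Corank 2; j^3 = q*(p^2 + q^2) splits into three distinct lines over C (the quadratic factor has nonzero discriminant), so D_4.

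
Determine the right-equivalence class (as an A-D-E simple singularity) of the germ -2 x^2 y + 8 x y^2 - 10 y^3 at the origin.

D_{4}

The Hessian of f at 0 has rank 0. Corank 2; j^3 = -2*y*(x^2 - 4*x*y + 5*y^2) splits into three distinct lines over C (the quadratic factor has nonzero discriminant), so D_4.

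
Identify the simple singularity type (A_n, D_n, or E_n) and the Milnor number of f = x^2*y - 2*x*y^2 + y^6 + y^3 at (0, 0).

Type D7, Milnor number mu = 7.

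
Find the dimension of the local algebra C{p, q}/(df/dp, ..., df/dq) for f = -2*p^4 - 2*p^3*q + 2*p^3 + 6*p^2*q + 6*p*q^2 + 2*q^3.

7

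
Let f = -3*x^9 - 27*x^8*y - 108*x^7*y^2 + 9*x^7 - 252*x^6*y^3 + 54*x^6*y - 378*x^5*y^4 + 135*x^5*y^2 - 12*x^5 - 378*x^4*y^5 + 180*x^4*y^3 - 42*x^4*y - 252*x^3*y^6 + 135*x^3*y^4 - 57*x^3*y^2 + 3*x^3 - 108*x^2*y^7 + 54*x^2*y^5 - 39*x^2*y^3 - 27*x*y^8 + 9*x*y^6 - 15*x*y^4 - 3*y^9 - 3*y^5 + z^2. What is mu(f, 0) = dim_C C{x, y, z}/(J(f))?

8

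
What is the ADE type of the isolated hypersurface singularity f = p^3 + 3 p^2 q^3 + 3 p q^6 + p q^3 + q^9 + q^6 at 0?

The Hessian of f at 0 has rank 0. Corank 2; j^3 = p^3 is a perfect cube, so E-series; the 4-jet and mu = 7 give E_7.

E7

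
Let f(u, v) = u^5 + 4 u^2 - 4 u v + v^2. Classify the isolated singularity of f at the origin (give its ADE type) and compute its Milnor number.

Type A_{4}, Milnor number mu = 4.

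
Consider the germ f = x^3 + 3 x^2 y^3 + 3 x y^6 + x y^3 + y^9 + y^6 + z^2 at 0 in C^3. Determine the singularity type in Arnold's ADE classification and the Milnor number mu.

Type E_{7}, Milnor number mu = 7.

The Hessian of f at 0 has rank 1. Corank 2; j^3 = x^3 is a perfect cube, so E-series; the 4-jet and mu = 7 give E_7.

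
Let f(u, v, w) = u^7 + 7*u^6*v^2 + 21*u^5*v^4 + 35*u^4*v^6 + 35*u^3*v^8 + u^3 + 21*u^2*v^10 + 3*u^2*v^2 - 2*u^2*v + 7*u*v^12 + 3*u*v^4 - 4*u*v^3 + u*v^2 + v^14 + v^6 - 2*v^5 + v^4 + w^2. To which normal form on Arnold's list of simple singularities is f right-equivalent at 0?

D_{8}

The Hessian of f at 0 has rank 1. Corank 2; j^3 = u*(u - v)^2 has shape L^2 M (L != M), so D-series; mu = 8 gives D_8.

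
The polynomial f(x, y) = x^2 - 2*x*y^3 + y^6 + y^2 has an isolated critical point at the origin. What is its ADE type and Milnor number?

Type A_{1}, Milnor number mu = 1.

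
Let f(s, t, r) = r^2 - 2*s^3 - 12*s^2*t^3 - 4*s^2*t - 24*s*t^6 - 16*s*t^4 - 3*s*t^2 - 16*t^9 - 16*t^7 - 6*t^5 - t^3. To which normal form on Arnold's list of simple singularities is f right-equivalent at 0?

D_{4}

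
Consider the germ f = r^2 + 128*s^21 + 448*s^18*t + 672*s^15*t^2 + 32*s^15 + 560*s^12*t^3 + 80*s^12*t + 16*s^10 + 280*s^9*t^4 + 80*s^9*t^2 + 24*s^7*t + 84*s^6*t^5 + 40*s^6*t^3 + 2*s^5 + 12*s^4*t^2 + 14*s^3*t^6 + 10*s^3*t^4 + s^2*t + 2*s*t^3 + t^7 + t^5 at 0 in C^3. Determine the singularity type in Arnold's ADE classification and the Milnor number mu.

The Hessian of f at 0 has rank 1. Corank 2; j^3 = s^2*t has shape L^2 M (L != M), so D-series; mu = 8 gives D_8.

Type D_{8}, Milnor number mu = 8.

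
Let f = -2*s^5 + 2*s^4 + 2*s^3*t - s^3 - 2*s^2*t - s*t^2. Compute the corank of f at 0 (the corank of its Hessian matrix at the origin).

Hessian at 0 has rank 0.

2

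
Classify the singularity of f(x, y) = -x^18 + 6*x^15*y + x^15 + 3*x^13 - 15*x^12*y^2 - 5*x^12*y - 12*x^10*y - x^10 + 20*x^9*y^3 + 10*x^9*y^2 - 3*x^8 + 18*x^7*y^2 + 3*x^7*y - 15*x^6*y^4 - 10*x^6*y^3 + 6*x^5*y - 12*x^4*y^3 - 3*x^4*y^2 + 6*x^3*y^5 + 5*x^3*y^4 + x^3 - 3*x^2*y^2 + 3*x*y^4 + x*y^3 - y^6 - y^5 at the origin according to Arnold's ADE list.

The Hessian of f at 0 is [[0, 0], [0, 0]] with rank 0, so corank 2. A Groebner basis of the Jacobian ideal J(f) in C{x,y} is {-x^2 + y^4 - y^3/3, x^3, x^2*y + x^2/3 + y^3/9, -x^2 + x*y^2 - y^3/3}; counting standard monomials gives mu = 7. Corank 2; j^3 = x^3 is a perfect cube, so E-series; the 4-jet and mu = 7 give E_7.

E7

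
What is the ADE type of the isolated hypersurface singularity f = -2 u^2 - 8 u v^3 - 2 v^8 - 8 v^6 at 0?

A7

The Hessian of f at 0 is [[-4, 0], [0, 0]] with rank 1, so corank 1. A Groebner basis of the Jacobian ideal J(f) in C{u,v} is {u^3, u^2*v, u/2 + v^3}; counting standard monomials gives mu = 7. Corank 1: A-series; mu = 7 gives A_7.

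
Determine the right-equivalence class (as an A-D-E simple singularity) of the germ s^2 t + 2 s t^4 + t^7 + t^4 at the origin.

D5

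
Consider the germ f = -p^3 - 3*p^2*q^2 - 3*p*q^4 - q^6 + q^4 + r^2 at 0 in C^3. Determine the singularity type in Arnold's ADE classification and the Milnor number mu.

The Hessian of f at 0 is [[0, 0, 0], [0, 0, 0], [0, 0, 2]] with rank 1, so corank 2. A Groebner basis of the Jacobian ideal J(f) in C{p,q,r} is {p^3, p^2*q, p^2/2 + p*q^2, q^3, r}; counting standard monomials gives mu = 6. Corank 2; j^3 = -p^3 is a perfect cube, so E-series; the 4-jet and mu = 6 give E_6.

Type E_{6}, Milnor number mu = 6.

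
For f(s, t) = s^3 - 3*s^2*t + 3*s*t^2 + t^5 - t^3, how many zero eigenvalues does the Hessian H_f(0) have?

2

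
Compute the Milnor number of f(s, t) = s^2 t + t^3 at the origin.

4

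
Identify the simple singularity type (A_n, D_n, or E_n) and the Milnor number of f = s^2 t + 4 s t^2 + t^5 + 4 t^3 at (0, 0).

Type D6, Milnor number mu = 6.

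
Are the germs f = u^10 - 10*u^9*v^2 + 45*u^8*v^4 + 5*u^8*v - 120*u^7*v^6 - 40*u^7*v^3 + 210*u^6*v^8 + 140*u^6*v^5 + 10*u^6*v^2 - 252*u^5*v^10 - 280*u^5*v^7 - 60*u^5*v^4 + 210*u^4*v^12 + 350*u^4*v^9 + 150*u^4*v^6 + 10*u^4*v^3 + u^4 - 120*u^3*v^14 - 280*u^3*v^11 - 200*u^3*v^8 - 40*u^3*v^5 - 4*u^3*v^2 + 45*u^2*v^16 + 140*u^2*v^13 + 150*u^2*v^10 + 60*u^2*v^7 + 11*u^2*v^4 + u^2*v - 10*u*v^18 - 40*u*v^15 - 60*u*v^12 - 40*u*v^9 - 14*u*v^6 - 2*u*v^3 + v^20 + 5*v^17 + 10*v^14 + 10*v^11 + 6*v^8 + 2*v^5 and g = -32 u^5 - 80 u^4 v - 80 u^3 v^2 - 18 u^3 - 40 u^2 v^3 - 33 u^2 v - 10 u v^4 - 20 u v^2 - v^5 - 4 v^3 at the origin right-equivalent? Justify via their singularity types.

Yes.

The Hessian of f at 0 has rank 0. Corank 2; j^3 = u^2*v has shape L^2 M (L != M), so D-series; mu = 6 gives D_6. The Hessian of g at 0 has rank 0. Corank 2; j^3 = -(2*u + v)*(3*u + 2*v)^2 has shape L^2 M (L != M), so D-series; mu = 6 gives D_6. Both have type D_6, hence right-equivalent.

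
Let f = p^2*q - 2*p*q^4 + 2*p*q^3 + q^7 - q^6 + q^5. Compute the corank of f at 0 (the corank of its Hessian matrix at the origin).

The Hessian at 0 is [[0, 0], [0, 0]] of rank 0; hence corank 2.

2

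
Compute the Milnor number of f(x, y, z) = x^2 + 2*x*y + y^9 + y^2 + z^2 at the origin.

8

The Hessian of f at 0 has rank 2. Corank 1: A-series; mu = 8 gives A_8.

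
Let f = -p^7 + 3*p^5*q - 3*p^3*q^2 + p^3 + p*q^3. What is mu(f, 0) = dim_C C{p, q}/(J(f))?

7

The Hessian of f at 0 has rank 0. Corank 2; j^3 = p^3 is a perfect cube, so E-series; the 4-jet and mu = 7 give E_7.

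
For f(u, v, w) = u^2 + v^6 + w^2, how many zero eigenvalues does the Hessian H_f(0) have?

Hessian at 0 has rank 2.

1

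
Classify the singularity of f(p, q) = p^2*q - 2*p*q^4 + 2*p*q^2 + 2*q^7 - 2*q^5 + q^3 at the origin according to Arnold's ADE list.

D_8

The Hessian of f at 0 is [[0, 0], [0, 0]] with rank 0, so corank 2. A Groebner basis of the Jacobian ideal J(f) in C{p,q} is {p^2/6 + p*q^3 + 4*p*q/3 + 7*q^2/6, -p*q + q^4 - q^2, p^3 - 3*p*q^2 - 2*q^3, p^2*q + 2*p*q^2 + q^3}; counting standard monomials gives mu = 8. Corank 2; j^3 = q*(p + q)^2 has shape L^2 M (L != M), so D-series; mu = 8 gives D_8.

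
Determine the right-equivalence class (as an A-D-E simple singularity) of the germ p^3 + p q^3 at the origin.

E7

The Hessian of f at 0 is [[0, 0], [0, 0]] with rank 0, so corank 2. A Groebner basis of the Jacobian ideal J(f) in C{p,q} is {p^3, p*q^2, 3*p^2 + q^3}; counting standard monomials gives mu = 7. Corank 2; j^3 = p^3 is a perfect cube, so E-series; the 4-jet and mu = 7 give E_7.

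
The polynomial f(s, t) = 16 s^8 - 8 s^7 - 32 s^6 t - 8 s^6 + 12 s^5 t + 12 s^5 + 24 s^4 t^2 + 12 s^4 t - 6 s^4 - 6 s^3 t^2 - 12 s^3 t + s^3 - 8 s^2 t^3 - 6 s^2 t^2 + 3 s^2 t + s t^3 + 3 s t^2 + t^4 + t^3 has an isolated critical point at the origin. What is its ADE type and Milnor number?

Type E7, Milnor number mu = 7.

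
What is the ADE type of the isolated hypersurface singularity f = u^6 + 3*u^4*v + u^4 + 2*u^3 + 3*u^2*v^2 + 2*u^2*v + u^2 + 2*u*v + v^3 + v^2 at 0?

The Hessian of f at 0 has rank 1. Corank 1: A-series; mu = 2 gives A_2.

A_{2}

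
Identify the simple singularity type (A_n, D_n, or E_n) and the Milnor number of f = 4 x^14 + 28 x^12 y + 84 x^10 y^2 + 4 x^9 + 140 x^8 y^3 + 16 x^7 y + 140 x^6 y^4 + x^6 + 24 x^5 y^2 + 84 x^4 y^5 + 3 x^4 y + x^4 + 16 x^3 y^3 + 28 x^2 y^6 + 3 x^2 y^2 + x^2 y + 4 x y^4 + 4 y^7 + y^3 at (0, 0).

Type D_4, Milnor number mu = 4.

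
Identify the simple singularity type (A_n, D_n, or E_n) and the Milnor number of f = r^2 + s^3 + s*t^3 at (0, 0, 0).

Type E_7, Milnor number mu = 7.

The Hessian of f at 0 is [[0, 0, 0], [0, 0, 0], [0, 0, 2]] with rank 1, so corank 2. A Groebner basis of the Jacobian ideal J(f) in C{s,t,r} is {s^3, s*t^2, 3*s^2 + t^3, r}; counting standard monomials gives mu = 7. Corank 2; j^3 = s^3 is a perfect cube, so E-series; the 4-jet and mu = 7 give E_7.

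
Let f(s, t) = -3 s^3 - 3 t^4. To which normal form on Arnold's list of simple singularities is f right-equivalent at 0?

E6

The Hessian of f at 0 is [[0, 0], [0, 0]] with rank 0, so corank 2. A Groebner basis of the Jacobian ideal J(f) in C{s,t} is {t^3, s^2}; counting standard monomials gives mu = 6. Corank 2; j^3 = -3*s^3 is a perfect cube, so E-series; the 4-jet and mu = 6 give E_6.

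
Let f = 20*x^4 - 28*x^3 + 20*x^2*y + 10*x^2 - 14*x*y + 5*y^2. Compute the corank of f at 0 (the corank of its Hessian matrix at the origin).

Hessian at 0 has rank 2.

0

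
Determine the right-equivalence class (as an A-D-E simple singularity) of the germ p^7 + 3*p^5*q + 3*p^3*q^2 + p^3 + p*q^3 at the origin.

E_{7}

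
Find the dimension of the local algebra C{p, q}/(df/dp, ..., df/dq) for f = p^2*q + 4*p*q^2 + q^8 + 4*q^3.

9

The Hessian of f at 0 has rank 0. Corank 2; j^3 = q*(p + 2*q)^2 has shape L^2 M (L != M), so D-series; mu = 9 gives D_9.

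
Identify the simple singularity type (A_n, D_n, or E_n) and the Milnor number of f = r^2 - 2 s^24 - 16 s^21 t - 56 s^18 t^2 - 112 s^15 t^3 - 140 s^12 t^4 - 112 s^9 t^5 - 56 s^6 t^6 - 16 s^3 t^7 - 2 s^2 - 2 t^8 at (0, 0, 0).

Type A_{7}, Milnor number mu = 7.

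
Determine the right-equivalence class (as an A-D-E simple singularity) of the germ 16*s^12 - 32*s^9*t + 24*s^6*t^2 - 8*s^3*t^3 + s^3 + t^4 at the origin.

The Hessian of f at 0 is [[0, 0], [0, 0]] with rank 0, so corank 2. A Groebner basis of the Jacobian ideal J(f) in C{s,t} is {t^3, s^2}; counting standard monomials gives mu = 6. Corank 2; j^3 = s^3 is a perfect cube, so E-series; the 4-jet and mu = 6 give E_6.

E6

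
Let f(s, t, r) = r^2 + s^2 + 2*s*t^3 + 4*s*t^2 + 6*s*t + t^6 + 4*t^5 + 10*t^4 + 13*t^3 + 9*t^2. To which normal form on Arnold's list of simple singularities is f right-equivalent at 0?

A_{2}

The Hessian of f at 0 is [[2, 6, 0], [6, 18, 0], [0, 0, 2]] with rank 2, so corank 1. A Groebner basis of the Jacobian ideal J(f) in C{s,t,r} is {t^2, s + 3*t, r}; counting standard monomials gives mu = 2. Corank 1: A-series; mu = 2 gives A_2.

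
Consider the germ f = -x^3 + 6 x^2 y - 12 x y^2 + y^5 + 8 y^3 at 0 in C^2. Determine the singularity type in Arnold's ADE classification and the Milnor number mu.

Type E8, Milnor number mu = 8.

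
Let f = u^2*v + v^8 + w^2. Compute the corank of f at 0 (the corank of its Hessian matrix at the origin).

Hessian at 0 has rank 1.

2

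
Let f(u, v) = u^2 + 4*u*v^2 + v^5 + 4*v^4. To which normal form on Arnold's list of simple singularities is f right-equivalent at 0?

A_{4}

The Hessian of f at 0 has rank 1. Corank 1: A-series; mu = 4 gives A_4.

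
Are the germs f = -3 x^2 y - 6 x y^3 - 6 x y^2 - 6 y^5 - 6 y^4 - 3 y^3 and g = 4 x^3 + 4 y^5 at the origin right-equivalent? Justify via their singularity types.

No.

The Hessian of f at 0 is [[0, 0], [0, 0]] with rank 0, so corank 2. A Groebner basis of the Jacobian ideal J(f) in C{x,y} is {x^3 - 3*x^2/4 - 5*x*y/2 - 7*y^2/4, x^2*y + x^2/2 + 2*x*y + 3*y^2/2, -x^2/4 + x*y^2 - 3*x*y/2 - 5*y^2/4, x*y + y^3 + y^2}; counting standard monomials gives mu = 6. Corank 2; j^3 = -3*y*(x + y)^2 has shape L^2 M (L != M), so D-series; mu = 6 gives D_6. The Hessian of g at 0 is [[0, 0], [0, 0]] with rank 0, so corank 2. A Groebner basis of the Jacobian ideal J(g) in C{x,y} is {y^4, x^2}; counting standard monomials gives mu = 8. Corank 2; j^3 = 4*x^3 is a perfect cube, so E-series; the 5-jet and mu = 8 give E_8. f is D_6 but g is E_8, hence not right-equivalent.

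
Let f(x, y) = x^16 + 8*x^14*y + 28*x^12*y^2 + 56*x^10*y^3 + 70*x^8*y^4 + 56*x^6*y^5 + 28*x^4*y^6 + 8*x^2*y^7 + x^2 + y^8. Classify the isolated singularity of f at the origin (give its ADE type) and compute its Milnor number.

Type A7, Milnor number mu = 7.

The Hessian of f at 0 has rank 1. Corank 1: A-series; mu = 7 gives A_7.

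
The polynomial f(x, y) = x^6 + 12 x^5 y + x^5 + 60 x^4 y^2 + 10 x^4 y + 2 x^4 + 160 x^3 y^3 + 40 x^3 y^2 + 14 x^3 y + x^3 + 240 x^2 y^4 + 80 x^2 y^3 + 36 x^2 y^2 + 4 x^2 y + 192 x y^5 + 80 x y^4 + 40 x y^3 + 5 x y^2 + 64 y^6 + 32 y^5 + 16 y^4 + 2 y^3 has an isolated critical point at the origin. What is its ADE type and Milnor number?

Type D_{7}, Milnor number mu = 7.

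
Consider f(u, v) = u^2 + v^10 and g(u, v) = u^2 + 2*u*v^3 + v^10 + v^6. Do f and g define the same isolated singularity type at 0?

Yes.

The Hessian of f at 0 has rank 1. Corank 1: A-series; mu = 9 gives A_9. The Hessian of g at 0 has rank 1. Corank 1: A-series; mu = 9 gives A_9. Both have type A_9, hence right-equivalent.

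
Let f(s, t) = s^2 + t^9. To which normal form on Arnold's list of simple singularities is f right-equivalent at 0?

A_8

The Hessian of f at 0 is [[2, 0], [0, 0]] with rank 1, so corank 1. A Groebner basis of the Jacobian ideal J(f) in C{s,t} is {t^8, s}; counting standard monomials gives mu = 8. Corank 1: A-series; mu = 8 gives A_8.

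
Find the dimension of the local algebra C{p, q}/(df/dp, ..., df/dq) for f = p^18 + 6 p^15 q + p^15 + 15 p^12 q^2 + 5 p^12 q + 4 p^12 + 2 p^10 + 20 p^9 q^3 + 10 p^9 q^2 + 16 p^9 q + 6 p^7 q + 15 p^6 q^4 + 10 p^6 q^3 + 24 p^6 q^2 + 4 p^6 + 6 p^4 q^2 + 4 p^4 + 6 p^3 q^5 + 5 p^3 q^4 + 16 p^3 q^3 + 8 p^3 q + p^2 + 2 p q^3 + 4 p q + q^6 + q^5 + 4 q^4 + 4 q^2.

The Hessian of f at 0 is [[2, 4], [4, 8]] with rank 1, so corank 1. A Groebner basis of the Jacobian ideal J(f) in C{p,q} is {-p/15 + q^3 - 2*q/15, p^2 - 4*q^2, p*q + 2*q^2}; counting standard monomials gives mu = 4. Corank 1: A-series; mu = 4 gives A_4.

4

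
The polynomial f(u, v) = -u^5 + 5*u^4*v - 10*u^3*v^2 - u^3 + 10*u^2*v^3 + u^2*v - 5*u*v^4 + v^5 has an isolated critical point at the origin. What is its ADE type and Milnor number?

Type D_6, Milnor number mu = 6.

The Hessian of f at 0 is [[0, 0], [0, 0]] with rank 0, so corank 2. A Groebner basis of the Jacobian ideal J(f) in C{u,v} is {u*v/5 + v^4, u*v^2, u^2 - u*v}; counting standard monomials gives mu = 6. Corank 2; j^3 = -u^2*(u - v) has shape L^2 M (L != M), so D-series; mu = 6 gives D_6.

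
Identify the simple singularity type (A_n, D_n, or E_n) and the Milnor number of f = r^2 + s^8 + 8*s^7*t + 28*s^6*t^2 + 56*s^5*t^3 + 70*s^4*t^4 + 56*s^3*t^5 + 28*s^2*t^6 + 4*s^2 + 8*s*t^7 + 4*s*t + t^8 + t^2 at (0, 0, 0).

The Hessian of f at 0 has rank 2. Corank 1: A-series; mu = 7 gives A_7.

Type A_7, Milnor number mu = 7.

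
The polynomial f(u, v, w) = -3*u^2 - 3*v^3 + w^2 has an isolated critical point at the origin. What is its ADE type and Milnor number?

Type A2, Milnor number mu = 2.

The Hessian of f at 0 has rank 2. Corank 1: A-series; mu = 2 gives A_2.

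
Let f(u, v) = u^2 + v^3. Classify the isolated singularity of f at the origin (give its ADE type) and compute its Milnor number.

The Hessian of f at 0 has rank 1. Corank 1: A-series; mu = 2 gives A_2.

Type A_2, Milnor number mu = 2.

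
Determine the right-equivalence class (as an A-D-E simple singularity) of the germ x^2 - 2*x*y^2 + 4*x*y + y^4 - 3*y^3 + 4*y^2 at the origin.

A_{2}

The Hessian of f at 0 has rank 1. Corank 1: A-series; mu = 2 gives A_2.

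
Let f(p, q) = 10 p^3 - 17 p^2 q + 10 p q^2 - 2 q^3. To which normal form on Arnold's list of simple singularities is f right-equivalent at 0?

D4

The Hessian of f at 0 has rank 0. Corank 2; j^3 = (2*p - q)*(5*p^2 - 6*p*q + 2*q^2) splits into three distinct lines over C (the quadratic factor has nonzero discriminant), so D_4.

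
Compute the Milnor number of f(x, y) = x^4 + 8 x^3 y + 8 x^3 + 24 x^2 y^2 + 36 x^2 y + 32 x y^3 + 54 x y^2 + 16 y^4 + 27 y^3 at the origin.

6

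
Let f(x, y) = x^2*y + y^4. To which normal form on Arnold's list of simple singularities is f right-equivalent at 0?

D_{5}

The Hessian of f at 0 is [[0, 0], [0, 0]] with rank 0, so corank 2. A Groebner basis of the Jacobian ideal J(f) in C{x,y} is {x^3, x^2/4 + y^3, x*y}; counting standard monomials gives mu = 5. Corank 2; j^3 = x^2*y has shape L^2 M (L != M), so D-series; mu = 5 gives D_5.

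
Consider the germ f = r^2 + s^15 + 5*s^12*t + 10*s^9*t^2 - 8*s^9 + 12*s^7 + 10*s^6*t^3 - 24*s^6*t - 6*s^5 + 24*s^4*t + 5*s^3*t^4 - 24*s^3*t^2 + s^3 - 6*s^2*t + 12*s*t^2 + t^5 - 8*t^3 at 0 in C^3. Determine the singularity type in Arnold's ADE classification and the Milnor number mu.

Type E8, Milnor number mu = 8.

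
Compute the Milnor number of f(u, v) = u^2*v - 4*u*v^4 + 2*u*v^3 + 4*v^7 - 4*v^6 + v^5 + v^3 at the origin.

4

The Hessian of f at 0 is [[0, 0], [0, 0]] with rank 0, so corank 2. A Groebner basis of the Jacobian ideal J(f) in C{u,v} is {v^3, u^2 + 3*v^2, u*v}; counting standard monomials gives mu = 4. Corank 2; j^3 = v*(u^2 + v^2) splits into three distinct lines over C (the quadratic factor has nonzero discriminant), so D_4.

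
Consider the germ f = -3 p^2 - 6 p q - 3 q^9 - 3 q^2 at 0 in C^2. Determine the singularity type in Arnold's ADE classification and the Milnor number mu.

Type A8, Milnor number mu = 8.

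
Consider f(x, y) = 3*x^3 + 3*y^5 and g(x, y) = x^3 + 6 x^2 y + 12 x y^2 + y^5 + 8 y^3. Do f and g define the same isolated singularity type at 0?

The Hessian of f at 0 has rank 0. Corank 2; j^3 = 3*x^3 is a perfect cube, so E-series; the 5-jet and mu = 8 give E_8. The Hessian of g at 0 has rank 0. Corank 2; j^3 = (x + 2*y)^3 is a perfect cube, so E-series; the 5-jet and mu = 8 give E_8. Both have type E_8, hence right-equivalent.

Yes.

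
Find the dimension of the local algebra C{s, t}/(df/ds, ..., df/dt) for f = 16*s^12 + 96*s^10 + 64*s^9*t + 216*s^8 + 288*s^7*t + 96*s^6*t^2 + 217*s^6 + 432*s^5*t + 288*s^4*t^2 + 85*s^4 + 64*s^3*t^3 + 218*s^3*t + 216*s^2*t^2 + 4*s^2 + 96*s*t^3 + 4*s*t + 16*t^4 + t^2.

3

The Hessian of f at 0 has rank 1. Corank 1: A-series; mu = 3 gives A_3.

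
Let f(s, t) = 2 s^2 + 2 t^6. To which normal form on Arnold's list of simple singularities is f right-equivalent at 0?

A_{5}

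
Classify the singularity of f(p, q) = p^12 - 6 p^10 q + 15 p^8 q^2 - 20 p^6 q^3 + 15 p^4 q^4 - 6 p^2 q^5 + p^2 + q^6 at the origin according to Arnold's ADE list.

A_5

The Hessian of f at 0 is [[2, 0], [0, 0]] with rank 1, so corank 1. A Groebner basis of the Jacobian ideal J(f) in C{p,q} is {q^5, p}; counting standard monomials gives mu = 5. Corank 1: A-series; mu = 5 gives A_5.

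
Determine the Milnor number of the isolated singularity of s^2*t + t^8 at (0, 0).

9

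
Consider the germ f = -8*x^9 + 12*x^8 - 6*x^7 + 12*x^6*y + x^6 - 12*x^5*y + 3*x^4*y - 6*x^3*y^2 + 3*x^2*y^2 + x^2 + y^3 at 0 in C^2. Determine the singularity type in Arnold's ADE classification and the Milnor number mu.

Type A_{2}, Milnor number mu = 2.

The Hessian of f at 0 has rank 1. Corank 1: A-series; mu = 2 gives A_2.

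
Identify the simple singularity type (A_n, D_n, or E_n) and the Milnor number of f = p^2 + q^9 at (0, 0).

Type A8, Milnor number mu = 8.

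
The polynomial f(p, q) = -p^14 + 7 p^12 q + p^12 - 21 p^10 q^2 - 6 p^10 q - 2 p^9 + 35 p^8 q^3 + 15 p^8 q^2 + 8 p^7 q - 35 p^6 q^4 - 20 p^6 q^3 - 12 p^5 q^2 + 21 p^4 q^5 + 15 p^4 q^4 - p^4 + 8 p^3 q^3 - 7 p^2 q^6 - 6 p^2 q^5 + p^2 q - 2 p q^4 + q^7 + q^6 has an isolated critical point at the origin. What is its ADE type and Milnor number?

Type D7, Milnor number mu = 7.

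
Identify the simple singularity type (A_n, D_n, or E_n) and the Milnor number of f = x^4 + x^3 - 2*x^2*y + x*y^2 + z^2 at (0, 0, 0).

Type D_{5}, Milnor number mu = 5.

The Hessian of f at 0 is [[0, 0, 0], [0, 0, 0], [0, 0, 2]] with rank 1, so corank 2. A Groebner basis of the Jacobian ideal J(f) in C{x,y,z} is {x*y^2 - x*y/4 + y^2/4, -x*y/4 + y^3 + y^2/4, x^2 - x*y, z}; counting standard monomials gives mu = 5. Corank 2; j^3 = x*(x - y)^2 has shape L^2 M (L != M), so D-series; mu = 5 gives D_5.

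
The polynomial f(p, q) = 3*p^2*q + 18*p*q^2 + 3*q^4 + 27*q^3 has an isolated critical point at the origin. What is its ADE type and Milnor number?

Type D5, Milnor number mu = 5.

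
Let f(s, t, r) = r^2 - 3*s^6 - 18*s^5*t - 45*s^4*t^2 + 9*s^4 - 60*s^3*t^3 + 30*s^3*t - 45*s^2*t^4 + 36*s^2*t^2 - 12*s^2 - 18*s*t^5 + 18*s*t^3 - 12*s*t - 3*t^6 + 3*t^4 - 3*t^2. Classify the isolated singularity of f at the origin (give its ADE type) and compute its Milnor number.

Type A_3, Milnor number mu = 3.

The Hessian of f at 0 has rank 2. Corank 1: A-series; mu = 3 gives A_3.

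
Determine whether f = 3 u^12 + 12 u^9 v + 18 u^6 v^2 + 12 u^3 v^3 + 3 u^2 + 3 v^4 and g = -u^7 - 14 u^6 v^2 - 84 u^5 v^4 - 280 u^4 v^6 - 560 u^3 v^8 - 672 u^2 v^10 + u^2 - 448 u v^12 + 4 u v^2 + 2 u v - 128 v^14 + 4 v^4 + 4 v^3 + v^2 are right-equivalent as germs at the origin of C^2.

No.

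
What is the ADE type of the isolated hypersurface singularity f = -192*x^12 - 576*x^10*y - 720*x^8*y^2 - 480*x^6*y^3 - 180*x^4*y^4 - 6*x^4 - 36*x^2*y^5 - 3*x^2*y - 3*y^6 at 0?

The Hessian of f at 0 has rank 0. Corank 2; j^3 = -3*x^2*y has shape L^2 M (L != M), so D-series; mu = 7 gives D_7.

D_{7}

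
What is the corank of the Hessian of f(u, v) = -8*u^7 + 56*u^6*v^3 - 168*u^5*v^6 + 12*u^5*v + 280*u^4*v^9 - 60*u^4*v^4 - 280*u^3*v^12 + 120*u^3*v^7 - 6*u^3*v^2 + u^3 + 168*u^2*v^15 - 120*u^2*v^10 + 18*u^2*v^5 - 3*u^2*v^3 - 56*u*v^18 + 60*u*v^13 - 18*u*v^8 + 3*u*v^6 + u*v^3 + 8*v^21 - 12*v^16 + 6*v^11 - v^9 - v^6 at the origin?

2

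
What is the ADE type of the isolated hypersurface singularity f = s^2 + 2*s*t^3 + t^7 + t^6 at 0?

A_6

The Hessian of f at 0 is [[2, 0], [0, 0]] with rank 1, so corank 1. A Groebner basis of the Jacobian ideal J(f) in C{s,t} is {s + t^3, s^2}; counting standard monomials gives mu = 6. Corank 1: A-series; mu = 6 gives A_6.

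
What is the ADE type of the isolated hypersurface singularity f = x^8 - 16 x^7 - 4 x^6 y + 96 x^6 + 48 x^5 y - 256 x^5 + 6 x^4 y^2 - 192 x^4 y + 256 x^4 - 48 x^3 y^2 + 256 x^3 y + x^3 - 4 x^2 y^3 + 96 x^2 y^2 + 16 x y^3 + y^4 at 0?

E_6

The Hessian of f at 0 has rank 0. Corank 2; j^3 = x^3 is a perfect cube, so E-series; the 4-jet and mu = 6 give E_6.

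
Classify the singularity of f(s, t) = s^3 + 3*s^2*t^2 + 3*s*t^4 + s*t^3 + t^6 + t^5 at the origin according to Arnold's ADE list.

The Hessian of f at 0 has rank 0. Corank 2; j^3 = s^3 is a perfect cube, so E-series; the 4-jet and mu = 7 give E_7.

E_7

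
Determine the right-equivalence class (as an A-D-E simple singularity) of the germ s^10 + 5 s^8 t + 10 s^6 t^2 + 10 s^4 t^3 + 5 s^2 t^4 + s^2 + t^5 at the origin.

A_4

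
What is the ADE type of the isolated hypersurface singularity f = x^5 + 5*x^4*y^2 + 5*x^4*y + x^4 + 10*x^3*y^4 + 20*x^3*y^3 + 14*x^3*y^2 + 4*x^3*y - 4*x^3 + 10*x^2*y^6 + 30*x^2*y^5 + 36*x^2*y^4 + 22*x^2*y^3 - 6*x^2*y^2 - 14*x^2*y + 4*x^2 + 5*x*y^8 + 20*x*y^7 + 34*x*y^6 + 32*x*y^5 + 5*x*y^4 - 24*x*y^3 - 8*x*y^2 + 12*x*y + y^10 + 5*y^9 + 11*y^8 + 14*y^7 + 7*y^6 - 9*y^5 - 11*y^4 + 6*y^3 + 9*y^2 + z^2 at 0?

A_{4}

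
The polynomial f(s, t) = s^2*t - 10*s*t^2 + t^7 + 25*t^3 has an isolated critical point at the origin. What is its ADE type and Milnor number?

Type D_{8}, Milnor number mu = 8.

The Hessian of f at 0 is [[0, 0], [0, 0]] with rank 0, so corank 2. A Groebner basis of the Jacobian ideal J(f) in C{s,t} is {s^2/7 + t^6 - 25*t^2/7, s^3 - 125*t^3, s*t - 5*t^2}; counting standard monomials gives mu = 8. Corank 2; j^3 = t*(s - 5*t)^2 has shape L^2 M (L != M), so D-series; mu = 8 gives D_8.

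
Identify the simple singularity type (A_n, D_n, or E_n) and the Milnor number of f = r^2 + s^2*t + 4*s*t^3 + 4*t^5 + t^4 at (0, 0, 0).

Type D_5, Milnor number mu = 5.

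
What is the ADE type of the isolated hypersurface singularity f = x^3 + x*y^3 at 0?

E_{7}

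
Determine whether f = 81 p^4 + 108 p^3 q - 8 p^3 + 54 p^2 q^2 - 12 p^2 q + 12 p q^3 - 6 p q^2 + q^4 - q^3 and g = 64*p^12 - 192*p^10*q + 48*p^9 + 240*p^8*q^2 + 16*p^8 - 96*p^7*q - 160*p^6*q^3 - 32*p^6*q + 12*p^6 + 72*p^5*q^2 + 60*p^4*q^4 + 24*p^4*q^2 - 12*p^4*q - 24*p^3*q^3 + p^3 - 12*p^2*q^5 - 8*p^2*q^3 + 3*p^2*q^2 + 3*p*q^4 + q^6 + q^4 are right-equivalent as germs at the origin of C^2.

The Hessian of f at 0 is [[0, 0], [0, 0]] with rank 0, so corank 2. A Groebner basis of the Jacobian ideal J(f) in C{p,q} is {q^4, p*q^2 + 4*q^3/9, p^2 + p*q + q^2/4}; counting standard monomials gives mu = 6. Corank 2; j^3 = -(2*p + q)^3 is a perfect cube, so E-series; the 4-jet and mu = 6 give E_6. The Hessian of g at 0 is [[0, 0], [0, 0]] with rank 0, so corank 2. A Groebner basis of the Jacobian ideal J(g) in C{p,q} is {p^3, p^2*q, p^2/2 + p*q^2, q^3}; counting standard monomials gives mu = 6. Corank 2; j^3 = p^3 is a perfect cube, so E-series; the 4-jet and mu = 6 give E_6. Both have type E_6, hence right-equivalent.

Yes.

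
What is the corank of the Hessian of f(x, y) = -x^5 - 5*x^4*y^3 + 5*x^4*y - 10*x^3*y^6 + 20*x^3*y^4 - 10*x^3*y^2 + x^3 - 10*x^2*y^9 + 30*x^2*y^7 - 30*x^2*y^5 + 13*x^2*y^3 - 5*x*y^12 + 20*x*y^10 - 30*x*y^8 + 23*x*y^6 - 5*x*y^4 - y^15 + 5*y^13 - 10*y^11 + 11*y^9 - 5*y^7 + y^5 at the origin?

2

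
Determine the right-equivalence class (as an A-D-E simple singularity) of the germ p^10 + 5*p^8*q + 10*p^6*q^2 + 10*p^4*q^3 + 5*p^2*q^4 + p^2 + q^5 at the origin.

A_{4}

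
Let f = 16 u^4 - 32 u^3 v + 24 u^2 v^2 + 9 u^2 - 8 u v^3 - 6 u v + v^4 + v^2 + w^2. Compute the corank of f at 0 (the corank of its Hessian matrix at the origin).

1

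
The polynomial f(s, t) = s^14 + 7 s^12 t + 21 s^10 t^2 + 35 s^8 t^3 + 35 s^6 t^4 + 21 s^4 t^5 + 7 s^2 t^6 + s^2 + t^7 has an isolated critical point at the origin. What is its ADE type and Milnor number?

The Hessian of f at 0 has rank 1. Corank 1: A-series; mu = 6 gives A_6.

Type A_{6}, Milnor number mu = 6.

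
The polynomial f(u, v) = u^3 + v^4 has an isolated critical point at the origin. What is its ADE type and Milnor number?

Type E_{6}, Milnor number mu = 6.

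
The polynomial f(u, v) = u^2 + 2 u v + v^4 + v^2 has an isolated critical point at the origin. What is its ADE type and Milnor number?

Type A_3, Milnor number mu = 3.

The Hessian of f at 0 has rank 1. Corank 1: A-series; mu = 3 gives A_3.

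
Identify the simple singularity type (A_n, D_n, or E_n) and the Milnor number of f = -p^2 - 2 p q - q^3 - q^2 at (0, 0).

Type A_{2}, Milnor number mu = 2.

The Hessian of f at 0 has rank 1. Corank 1: A-series; mu = 2 gives A_2.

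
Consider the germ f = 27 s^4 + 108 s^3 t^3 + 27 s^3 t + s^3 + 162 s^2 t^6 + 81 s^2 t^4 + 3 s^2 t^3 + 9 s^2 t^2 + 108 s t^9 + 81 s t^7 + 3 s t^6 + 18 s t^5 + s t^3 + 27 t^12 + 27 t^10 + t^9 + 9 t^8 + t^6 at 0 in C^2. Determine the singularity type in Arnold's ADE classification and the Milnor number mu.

Type E7, Milnor number mu = 7.

The Hessian of f at 0 has rank 0. Corank 2; j^3 = s^3 is a perfect cube, so E-series; the 4-jet and mu = 7 give E_7.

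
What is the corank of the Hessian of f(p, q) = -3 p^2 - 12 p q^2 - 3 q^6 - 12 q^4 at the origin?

1

The Hessian at 0 is [[-6, 0], [0, 0]] of rank 1; hence corank 1.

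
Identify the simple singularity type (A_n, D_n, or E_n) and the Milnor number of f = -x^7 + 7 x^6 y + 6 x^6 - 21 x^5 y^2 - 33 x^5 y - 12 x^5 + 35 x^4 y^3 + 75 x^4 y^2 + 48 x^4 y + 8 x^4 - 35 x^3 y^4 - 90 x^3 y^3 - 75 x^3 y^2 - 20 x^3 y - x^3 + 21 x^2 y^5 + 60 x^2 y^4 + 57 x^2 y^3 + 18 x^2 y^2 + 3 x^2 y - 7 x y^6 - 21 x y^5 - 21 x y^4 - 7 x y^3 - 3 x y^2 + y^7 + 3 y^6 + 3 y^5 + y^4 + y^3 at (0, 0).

Type E_{7}, Milnor number mu = 7.

The Hessian of f at 0 is [[0, 0], [0, 0]] with rank 0, so corank 2. A Groebner basis of the Jacobian ideal J(f) in C{x,y} is {3*x^2/4 - 3*x*y/2 + y^4 - y^3/4 + 3*y^2/4, x^3 - 9*x^2/4 + 9*x*y/2 - y^3/4 - 9*y^2/4, x^2*y - 7*x^2/4 + 7*x*y/2 - 5*y^3/12 - 7*y^2/4, -x^2 + x*y^2 + 2*x*y - 2*y^3/3 - y^2}; counting standard monomials gives mu = 7. Corank 2; j^3 = -(x - y)^3 is a perfect cube, so E-series; the 4-jet and mu = 7 give E_7.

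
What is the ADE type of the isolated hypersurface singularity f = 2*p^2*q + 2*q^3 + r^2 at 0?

D_{4}

The Hessian of f at 0 has rank 1. Corank 2; j^3 = 2*q*(p^2 + q^2) splits into three distinct lines over C (the quadratic factor has nonzero discriminant), so D_4.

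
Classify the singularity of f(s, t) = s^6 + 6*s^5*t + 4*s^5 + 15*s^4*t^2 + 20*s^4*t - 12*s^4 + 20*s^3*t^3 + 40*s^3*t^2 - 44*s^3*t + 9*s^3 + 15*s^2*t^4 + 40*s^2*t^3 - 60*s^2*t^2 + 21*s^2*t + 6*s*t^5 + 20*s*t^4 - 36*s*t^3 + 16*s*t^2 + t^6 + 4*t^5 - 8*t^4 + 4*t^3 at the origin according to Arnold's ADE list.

The Hessian of f at 0 is [[0, 0], [0, 0]] with rank 0, so corank 2. A Groebner basis of the Jacobian ideal J(f) in C{s,t} is {-7047*s^2/20 - 8829*s*t/20 + t^4 - 21*t^3/10 - 1377*t^2/10, s^3 - 102*s^2/5 - 134*s*t/5 + 4*t^3/15 - 44*t^2/5, s^2*t + 18*s^2 + 24*s*t - 4*t^3/9 + 8*t^2, -117*s^2/10 + s*t^2 - 159*s*t/10 + 31*t^3/45 - 27*t^2/5}; counting standard monomials gives mu = 7. Corank 2; j^3 = (s + t)*(3*s + 2*t)^2 has shape L^2 M (L != M), so D-series; mu = 7 gives D_7.

D_{7}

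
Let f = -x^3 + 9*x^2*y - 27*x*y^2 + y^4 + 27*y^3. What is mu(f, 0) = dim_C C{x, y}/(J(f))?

6

The Hessian of f at 0 is [[0, 0], [0, 0]] with rank 0, so corank 2. A Groebner basis of the Jacobian ideal J(f) in C{x,y} is {y^3, x^2 - 6*x*y + 9*y^2}; counting standard monomials gives mu = 6. Corank 2; j^3 = -(x - 3*y)^3 is a perfect cube, so E-series; the 4-jet and mu = 6 give E_6.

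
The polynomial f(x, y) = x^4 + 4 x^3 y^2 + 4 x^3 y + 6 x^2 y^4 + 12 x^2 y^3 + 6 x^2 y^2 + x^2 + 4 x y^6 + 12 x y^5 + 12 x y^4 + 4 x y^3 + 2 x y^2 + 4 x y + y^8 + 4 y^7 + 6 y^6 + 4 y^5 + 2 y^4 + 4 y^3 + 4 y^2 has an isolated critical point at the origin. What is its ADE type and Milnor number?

The Hessian of f at 0 is [[2, 4], [4, 8]] with rank 1, so corank 1. A Groebner basis of the Jacobian ideal J(f) in C{x,y} is {x^2 + 4*x + 8*y, x*y - 2*x - 4*y, x + y^2 + 2*y}; counting standard monomials gives mu = 3. Corank 1: A-series; mu = 3 gives A_3.

Type A3, Milnor number mu = 3.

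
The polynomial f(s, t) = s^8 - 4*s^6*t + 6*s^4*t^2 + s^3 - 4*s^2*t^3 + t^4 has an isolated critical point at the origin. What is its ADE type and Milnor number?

Type E_{6}, Milnor number mu = 6.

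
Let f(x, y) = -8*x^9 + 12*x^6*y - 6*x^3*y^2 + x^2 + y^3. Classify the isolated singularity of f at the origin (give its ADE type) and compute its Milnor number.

Type A_{2}, Milnor number mu = 2.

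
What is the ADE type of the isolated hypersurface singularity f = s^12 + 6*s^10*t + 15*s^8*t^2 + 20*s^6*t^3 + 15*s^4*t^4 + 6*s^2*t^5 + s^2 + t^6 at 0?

A_{5}

The Hessian of f at 0 is [[2, 0], [0, 0]] with rank 1, so corank 1. A Groebner basis of the Jacobian ideal J(f) in C{s,t} is {t^5, s}; counting standard monomials gives mu = 5. Corank 1: A-series; mu = 5 gives A_5.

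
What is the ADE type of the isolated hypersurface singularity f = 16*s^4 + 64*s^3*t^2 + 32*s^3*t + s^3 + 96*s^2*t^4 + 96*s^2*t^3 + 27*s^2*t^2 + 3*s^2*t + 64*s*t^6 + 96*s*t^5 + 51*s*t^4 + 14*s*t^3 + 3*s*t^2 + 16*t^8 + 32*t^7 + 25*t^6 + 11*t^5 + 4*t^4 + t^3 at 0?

E6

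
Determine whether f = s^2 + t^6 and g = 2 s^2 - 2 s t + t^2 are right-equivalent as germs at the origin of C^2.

The Hessian of f at 0 has rank 1. Corank 1: A-series; mu = 5 gives A_5. The Hessian of g at 0 has rank 2. Corank 0: nondegenerate Morse point, so A_1. f is A_5 but g is A_1, hence not right-equivalent.

No.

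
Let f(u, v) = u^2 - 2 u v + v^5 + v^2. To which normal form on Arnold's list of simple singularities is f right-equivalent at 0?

A_4

The Hessian of f at 0 has rank 1. Corank 1: A-series; mu = 4 gives A_4.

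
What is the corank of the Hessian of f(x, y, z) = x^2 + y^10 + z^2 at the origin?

1

The Hessian at 0 is [[2, 0, 0], [0, 0, 0], [0, 0, 2]] of rank 2; hence corank 1.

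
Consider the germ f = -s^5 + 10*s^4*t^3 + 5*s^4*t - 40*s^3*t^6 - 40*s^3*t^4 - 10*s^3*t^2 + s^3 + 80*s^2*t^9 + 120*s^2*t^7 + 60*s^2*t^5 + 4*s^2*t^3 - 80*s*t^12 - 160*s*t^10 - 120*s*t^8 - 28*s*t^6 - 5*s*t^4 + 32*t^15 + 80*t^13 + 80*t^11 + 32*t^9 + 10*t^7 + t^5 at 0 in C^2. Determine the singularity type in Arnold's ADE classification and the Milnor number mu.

Type E_8, Milnor number mu = 8.

The Hessian of f at 0 has rank 0. Corank 2; j^3 = s^3 is a perfect cube, so E-series; the 5-jet and mu = 8 give E_8.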